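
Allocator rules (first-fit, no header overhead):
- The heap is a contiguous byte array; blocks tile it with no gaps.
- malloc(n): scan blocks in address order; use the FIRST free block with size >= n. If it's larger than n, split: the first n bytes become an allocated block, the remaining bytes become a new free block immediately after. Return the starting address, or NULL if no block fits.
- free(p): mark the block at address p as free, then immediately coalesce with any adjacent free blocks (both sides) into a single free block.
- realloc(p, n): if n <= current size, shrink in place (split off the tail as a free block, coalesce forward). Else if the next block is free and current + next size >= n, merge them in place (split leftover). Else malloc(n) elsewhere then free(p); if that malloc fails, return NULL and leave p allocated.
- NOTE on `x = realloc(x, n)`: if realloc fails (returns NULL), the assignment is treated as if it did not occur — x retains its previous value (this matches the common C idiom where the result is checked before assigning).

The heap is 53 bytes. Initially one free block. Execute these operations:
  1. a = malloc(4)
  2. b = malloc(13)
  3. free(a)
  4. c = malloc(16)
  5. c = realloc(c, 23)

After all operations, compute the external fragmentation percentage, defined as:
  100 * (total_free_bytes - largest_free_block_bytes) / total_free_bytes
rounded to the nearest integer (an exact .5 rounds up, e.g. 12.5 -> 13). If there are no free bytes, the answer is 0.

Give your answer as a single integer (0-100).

Op 1: a = malloc(4) -> a = 0; heap: [0-3 ALLOC][4-52 FREE]
Op 2: b = malloc(13) -> b = 4; heap: [0-3 ALLOC][4-16 ALLOC][17-52 FREE]
Op 3: free(a) -> (freed a); heap: [0-3 FREE][4-16 ALLOC][17-52 FREE]
Op 4: c = malloc(16) -> c = 17; heap: [0-3 FREE][4-16 ALLOC][17-32 ALLOC][33-52 FREE]
Op 5: c = realloc(c, 23) -> c = 17; heap: [0-3 FREE][4-16 ALLOC][17-39 ALLOC][40-52 FREE]
Free blocks: [4 13] total_free=17 largest=13 -> 100*(17-13)/17 = 400/17 ≈ 23.529 -> rounds to 24

Answer: 24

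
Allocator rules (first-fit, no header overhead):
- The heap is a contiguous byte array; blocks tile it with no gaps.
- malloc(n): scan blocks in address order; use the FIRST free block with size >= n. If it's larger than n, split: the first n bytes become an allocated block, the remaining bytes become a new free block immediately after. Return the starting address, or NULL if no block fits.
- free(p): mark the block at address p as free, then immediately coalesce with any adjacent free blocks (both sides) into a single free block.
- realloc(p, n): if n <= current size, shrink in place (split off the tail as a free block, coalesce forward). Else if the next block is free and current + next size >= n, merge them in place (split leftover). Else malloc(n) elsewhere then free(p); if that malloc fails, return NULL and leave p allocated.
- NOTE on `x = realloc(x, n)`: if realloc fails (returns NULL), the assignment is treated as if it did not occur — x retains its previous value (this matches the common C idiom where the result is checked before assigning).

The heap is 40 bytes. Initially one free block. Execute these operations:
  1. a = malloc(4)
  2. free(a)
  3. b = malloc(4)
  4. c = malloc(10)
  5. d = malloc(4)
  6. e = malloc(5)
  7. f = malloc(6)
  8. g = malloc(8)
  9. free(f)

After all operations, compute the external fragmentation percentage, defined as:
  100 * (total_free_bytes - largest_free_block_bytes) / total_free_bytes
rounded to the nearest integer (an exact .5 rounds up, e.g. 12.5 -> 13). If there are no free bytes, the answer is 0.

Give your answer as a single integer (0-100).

Answer: 33

Derivation:
Op 1: a = malloc(4) -> a = 0; heap: [0-3 ALLOC][4-39 FREE]
Op 2: free(a) -> (freed a); heap: [0-39 FREE]
Op 3: b = malloc(4) -> b = 0; heap: [0-3 ALLOC][4-39 FREE]
Op 4: c = malloc(10) -> c = 4; heap: [0-3 ALLOC][4-13 ALLOC][14-39 FREE]
Op 5: d = malloc(4) -> d = 14; heap: [0-3 ALLOC][4-13 ALLOC][14-17 ALLOC][18-39 FREE]
Op 6: e = malloc(5) -> e = 18; heap: [0-3 ALLOC][4-13 ALLOC][14-17 ALLOC][18-22 ALLOC][23-39 FREE]
Op 7: f = malloc(6) -> f = 23; heap: [0-3 ALLOC][4-13 ALLOC][14-17 ALLOC][18-22 ALLOC][23-28 ALLOC][29-39 FREE]
Op 8: g = malloc(8) -> g = 29; heap: [0-3 ALLOC][4-13 ALLOC][14-17 ALLOC][18-22 ALLOC][23-28 ALLOC][29-36 ALLOC][37-39 FREE]
Op 9: free(f) -> (freed f); heap: [0-3 ALLOC][4-13 ALLOC][14-17 ALLOC][18-22 ALLOC][23-28 FREE][29-36 ALLOC][37-39 FREE]
Free blocks: [6 3] total_free=9 largest=6 -> 100*(9-6)/9 = 300/9 ≈ 33.333 -> rounds to 33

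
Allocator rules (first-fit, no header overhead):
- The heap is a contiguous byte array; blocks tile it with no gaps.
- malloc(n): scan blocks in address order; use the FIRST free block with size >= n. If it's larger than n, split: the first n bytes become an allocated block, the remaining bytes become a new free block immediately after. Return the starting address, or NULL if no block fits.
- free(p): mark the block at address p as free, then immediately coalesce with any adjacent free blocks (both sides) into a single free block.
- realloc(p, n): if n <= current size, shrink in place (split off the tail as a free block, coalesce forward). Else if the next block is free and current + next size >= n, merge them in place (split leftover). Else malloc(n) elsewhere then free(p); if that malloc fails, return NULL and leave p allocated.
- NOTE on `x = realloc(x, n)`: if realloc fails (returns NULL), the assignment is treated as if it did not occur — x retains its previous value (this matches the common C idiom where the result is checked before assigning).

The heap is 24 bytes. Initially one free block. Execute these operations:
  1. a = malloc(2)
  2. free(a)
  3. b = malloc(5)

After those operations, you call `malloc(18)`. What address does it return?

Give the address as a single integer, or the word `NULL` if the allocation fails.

Answer: 5

Derivation:
Op 1: a = malloc(2) -> a = 0; heap: [0-1 ALLOC][2-23 FREE]
Op 2: free(a) -> (freed a); heap: [0-23 FREE]
Op 3: b = malloc(5) -> b = 0; heap: [0-4 ALLOC][5-23 FREE]
malloc(18): first-fit scan over [0-4 ALLOC][5-23 FREE] -> 5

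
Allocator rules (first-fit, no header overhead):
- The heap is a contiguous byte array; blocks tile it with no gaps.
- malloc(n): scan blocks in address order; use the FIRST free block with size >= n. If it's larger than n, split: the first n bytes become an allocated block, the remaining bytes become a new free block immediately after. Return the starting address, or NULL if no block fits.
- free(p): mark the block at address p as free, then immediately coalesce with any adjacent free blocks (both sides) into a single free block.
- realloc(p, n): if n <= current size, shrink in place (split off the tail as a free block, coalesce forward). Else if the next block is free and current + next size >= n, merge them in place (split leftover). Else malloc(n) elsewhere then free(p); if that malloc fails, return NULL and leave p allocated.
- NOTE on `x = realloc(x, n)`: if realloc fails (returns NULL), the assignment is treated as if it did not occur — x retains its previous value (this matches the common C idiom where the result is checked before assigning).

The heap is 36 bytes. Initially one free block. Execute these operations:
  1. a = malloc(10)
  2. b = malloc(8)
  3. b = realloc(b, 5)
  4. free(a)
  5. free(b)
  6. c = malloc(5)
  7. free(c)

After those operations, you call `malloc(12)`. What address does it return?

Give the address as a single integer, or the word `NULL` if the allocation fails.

Answer: 0

Derivation:
Op 1: a = malloc(10) -> a = 0; heap: [0-9 ALLOC][10-35 FREE]
Op 2: b = malloc(8) -> b = 10; heap: [0-9 ALLOC][10-17 ALLOC][18-35 FREE]
Op 3: b = realloc(b, 5) -> b = 10; heap: [0-9 ALLOC][10-14 ALLOC][15-35 FREE]
Op 4: free(a) -> (freed a); heap: [0-9 FREE][10-14 ALLOC][15-35 FREE]
Op 5: free(b) -> (freed b); heap: [0-35 FREE]
Op 6: c = malloc(5) -> c = 0; heap: [0-4 ALLOC][5-35 FREE]
Op 7: free(c) -> (freed c); heap: [0-35 FREE]
malloc(12): first-fit scan over [0-35 FREE] -> 0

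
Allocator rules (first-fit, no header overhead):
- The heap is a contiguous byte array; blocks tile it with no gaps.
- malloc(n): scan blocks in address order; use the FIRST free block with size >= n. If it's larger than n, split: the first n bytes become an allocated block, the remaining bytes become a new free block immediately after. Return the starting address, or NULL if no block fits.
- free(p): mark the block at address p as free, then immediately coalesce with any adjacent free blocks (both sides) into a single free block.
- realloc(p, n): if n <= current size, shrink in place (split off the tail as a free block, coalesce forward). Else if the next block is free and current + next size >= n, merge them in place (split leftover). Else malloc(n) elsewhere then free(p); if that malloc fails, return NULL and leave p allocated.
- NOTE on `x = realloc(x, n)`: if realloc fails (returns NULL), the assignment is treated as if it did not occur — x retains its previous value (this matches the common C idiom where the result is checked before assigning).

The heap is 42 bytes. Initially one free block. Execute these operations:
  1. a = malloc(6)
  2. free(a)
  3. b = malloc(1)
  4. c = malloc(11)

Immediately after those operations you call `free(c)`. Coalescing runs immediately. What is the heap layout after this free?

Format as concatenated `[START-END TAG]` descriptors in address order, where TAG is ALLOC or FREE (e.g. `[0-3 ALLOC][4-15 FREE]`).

Op 1: a = malloc(6) -> a = 0; heap: [0-5 ALLOC][6-41 FREE]
Op 2: free(a) -> (freed a); heap: [0-41 FREE]
Op 3: b = malloc(1) -> b = 0; heap: [0-0 ALLOC][1-41 FREE]
Op 4: c = malloc(11) -> c = 1; heap: [0-0 ALLOC][1-11 ALLOC][12-41 FREE]
free(c): c = 1 -> block [1-11 ALLOC]; mark free, coalesce with adjacent free neighbors -> [0-0 ALLOC][1-41 FREE]

Answer: [0-0 ALLOC][1-41 FREE]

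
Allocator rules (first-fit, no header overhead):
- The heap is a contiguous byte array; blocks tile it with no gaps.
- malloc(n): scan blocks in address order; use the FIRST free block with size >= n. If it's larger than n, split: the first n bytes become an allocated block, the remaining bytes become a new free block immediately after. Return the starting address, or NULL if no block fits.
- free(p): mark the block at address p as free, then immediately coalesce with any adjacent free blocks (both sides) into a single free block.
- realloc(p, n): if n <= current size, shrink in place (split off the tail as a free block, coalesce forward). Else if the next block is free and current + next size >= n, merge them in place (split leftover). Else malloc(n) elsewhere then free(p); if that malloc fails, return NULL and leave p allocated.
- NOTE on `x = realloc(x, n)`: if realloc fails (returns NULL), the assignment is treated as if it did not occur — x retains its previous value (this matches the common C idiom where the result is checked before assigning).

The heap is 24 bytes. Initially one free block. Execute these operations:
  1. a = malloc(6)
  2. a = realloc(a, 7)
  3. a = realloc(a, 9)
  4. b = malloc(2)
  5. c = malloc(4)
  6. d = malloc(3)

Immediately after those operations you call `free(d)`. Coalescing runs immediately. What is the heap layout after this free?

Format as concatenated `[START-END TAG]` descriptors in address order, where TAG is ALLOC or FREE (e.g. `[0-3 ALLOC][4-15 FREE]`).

Op 1: a = malloc(6) -> a = 0; heap: [0-5 ALLOC][6-23 FREE]
Op 2: a = realloc(a, 7) -> a = 0; heap: [0-6 ALLOC][7-23 FREE]
Op 3: a = realloc(a, 9) -> a = 0; heap: [0-8 ALLOC][9-23 FREE]
Op 4: b = malloc(2) -> b = 9; heap: [0-8 ALLOC][9-10 ALLOC][11-23 FREE]
Op 5: c = malloc(4) -> c = 11; heap: [0-8 ALLOC][9-10 ALLOC][11-14 ALLOC][15-23 FREE]
Op 6: d = malloc(3) -> d = 15; heap: [0-8 ALLOC][9-10 ALLOC][11-14 ALLOC][15-17 ALLOC][18-23 FREE]
free(d): d = 15 -> block [15-17 ALLOC]; mark free, coalesce with adjacent free neighbors -> [0-8 ALLOC][9-10 ALLOC][11-14 ALLOC][15-23 FREE]

Answer: [0-8 ALLOC][9-10 ALLOC][11-14 ALLOC][15-23 FREE]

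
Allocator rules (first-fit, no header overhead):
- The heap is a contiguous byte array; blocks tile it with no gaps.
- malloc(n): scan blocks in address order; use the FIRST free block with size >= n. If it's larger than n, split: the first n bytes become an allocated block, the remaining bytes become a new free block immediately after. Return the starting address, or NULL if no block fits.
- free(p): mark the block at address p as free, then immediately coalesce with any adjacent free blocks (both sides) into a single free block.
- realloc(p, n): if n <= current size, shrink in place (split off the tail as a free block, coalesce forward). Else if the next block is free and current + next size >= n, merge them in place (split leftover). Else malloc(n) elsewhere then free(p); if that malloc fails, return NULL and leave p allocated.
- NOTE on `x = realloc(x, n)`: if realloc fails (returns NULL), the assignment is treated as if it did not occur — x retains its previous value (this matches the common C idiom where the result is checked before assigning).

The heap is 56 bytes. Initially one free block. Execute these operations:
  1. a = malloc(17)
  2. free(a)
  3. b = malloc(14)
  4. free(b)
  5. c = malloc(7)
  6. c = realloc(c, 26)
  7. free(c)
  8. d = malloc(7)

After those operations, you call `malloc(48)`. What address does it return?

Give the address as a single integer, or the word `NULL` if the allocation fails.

Op 1: a = malloc(17) -> a = 0; heap: [0-16 ALLOC][17-55 FREE]
Op 2: free(a) -> (freed a); heap: [0-55 FREE]
Op 3: b = malloc(14) -> b = 0; heap: [0-13 ALLOC][14-55 FREE]
Op 4: free(b) -> (freed b); heap: [0-55 FREE]
Op 5: c = malloc(7) -> c = 0; heap: [0-6 ALLOC][7-55 FREE]
Op 6: c = realloc(c, 26) -> c = 0; heap: [0-25 ALLOC][26-55 FREE]
Op 7: free(c) -> (freed c); heap: [0-55 FREE]
Op 8: d = malloc(7) -> d = 0; heap: [0-6 ALLOC][7-55 FREE]
malloc(48): first-fit scan over [0-6 ALLOC][7-55 FREE] -> 7

Answer: 7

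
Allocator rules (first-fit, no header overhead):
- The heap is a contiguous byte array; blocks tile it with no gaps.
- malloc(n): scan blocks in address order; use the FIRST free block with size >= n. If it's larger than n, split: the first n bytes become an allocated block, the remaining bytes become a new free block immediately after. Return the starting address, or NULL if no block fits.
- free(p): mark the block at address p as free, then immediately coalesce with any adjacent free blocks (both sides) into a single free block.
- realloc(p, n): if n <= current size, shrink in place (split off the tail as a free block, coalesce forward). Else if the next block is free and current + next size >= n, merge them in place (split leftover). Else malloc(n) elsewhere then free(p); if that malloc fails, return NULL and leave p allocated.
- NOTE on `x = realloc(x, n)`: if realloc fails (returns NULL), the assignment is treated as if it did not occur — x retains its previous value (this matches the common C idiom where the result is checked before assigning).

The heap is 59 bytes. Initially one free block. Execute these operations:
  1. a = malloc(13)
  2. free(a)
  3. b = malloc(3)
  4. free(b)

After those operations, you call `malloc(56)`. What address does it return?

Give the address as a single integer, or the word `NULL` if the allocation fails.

Answer: 0

Derivation:
Op 1: a = malloc(13) -> a = 0; heap: [0-12 ALLOC][13-58 FREE]
Op 2: free(a) -> (freed a); heap: [0-58 FREE]
Op 3: b = malloc(3) -> b = 0; heap: [0-2 ALLOC][3-58 FREE]
Op 4: free(b) -> (freed b); heap: [0-58 FREE]
malloc(56): first-fit scan over [0-58 FREE] -> 0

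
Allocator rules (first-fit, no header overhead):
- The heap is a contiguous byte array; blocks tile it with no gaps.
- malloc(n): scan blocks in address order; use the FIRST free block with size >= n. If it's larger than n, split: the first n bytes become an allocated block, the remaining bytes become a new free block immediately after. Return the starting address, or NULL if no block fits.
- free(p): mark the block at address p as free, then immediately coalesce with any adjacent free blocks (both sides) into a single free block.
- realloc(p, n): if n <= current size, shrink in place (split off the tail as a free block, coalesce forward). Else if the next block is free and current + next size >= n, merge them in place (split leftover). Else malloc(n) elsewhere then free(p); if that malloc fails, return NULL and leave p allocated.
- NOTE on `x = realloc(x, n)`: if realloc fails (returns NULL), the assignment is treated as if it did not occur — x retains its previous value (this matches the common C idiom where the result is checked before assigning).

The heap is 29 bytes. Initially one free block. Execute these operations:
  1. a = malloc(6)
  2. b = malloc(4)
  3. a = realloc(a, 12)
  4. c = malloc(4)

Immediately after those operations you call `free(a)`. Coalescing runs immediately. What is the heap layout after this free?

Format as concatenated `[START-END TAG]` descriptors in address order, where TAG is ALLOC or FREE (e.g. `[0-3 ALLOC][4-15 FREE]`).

Answer: [0-3 ALLOC][4-5 FREE][6-9 ALLOC][10-28 FREE]

Derivation:
Op 1: a = malloc(6) -> a = 0; heap: [0-5 ALLOC][6-28 FREE]
Op 2: b = malloc(4) -> b = 6; heap: [0-5 ALLOC][6-9 ALLOC][10-28 FREE]
Op 3: a = realloc(a, 12) -> a = 10; heap: [0-5 FREE][6-9 ALLOC][10-21 ALLOC][22-28 FREE]
Op 4: c = malloc(4) -> c = 0; heap: [0-3 ALLOC][4-5 FREE][6-9 ALLOC][10-21 ALLOC][22-28 FREE]
free(a): a = 10 -> block [10-21 ALLOC]; mark free, coalesce with adjacent free neighbors -> [0-3 ALLOC][4-5 FREE][6-9 ALLOC][10-28 FREE]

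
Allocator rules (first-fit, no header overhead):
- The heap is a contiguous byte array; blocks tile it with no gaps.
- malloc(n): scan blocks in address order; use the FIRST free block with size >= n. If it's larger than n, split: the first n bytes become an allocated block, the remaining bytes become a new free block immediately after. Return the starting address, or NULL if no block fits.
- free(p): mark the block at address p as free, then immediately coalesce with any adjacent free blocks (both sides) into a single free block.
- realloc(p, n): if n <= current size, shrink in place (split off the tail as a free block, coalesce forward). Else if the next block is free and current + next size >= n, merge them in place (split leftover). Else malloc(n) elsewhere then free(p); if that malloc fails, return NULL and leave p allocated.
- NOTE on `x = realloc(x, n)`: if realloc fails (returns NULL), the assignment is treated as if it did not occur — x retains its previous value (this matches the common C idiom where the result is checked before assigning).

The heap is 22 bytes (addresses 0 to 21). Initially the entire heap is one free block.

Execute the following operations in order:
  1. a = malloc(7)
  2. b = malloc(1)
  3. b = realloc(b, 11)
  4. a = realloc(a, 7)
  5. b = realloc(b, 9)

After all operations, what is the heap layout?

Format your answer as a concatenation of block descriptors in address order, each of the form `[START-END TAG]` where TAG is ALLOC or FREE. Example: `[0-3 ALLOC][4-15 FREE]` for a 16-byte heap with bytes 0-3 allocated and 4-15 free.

Answer: [0-6 ALLOC][7-15 ALLOC][16-21 FREE]

Derivation:
Op 1: a = malloc(7) -> a = 0; heap: [0-6 ALLOC][7-21 FREE]
Op 2: b = malloc(1) -> b = 7; heap: [0-6 ALLOC][7-7 ALLOC][8-21 FREE]
Op 3: b = realloc(b, 11) -> b = 7; heap: [0-6 ALLOC][7-17 ALLOC][18-21 FREE]
Op 4: a = realloc(a, 7) -> a = 0; heap: [0-6 ALLOC][7-17 ALLOC][18-21 FREE]
Op 5: b = realloc(b, 9) -> b = 7; heap: [0-6 ALLOC][7-15 ALLOC][16-21 FREE]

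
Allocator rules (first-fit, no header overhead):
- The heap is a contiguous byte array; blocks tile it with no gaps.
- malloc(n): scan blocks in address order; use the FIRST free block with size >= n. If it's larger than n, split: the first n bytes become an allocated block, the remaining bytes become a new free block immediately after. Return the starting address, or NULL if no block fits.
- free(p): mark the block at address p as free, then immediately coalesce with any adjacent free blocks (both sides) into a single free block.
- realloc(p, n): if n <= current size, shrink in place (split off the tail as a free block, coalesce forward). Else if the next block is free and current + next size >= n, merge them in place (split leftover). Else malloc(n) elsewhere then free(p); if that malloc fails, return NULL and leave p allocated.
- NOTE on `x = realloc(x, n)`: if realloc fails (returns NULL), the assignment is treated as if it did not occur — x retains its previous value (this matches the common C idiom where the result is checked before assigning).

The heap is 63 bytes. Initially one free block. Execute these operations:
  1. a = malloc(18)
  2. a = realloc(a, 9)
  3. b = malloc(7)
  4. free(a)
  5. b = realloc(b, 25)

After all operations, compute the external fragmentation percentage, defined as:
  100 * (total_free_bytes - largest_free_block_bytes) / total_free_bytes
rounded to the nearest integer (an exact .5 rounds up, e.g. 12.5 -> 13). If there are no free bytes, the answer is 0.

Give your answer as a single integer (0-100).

Answer: 24

Derivation:
Op 1: a = malloc(18) -> a = 0; heap: [0-17 ALLOC][18-62 FREE]
Op 2: a = realloc(a, 9) -> a = 0; heap: [0-8 ALLOC][9-62 FREE]
Op 3: b = malloc(7) -> b = 9; heap: [0-8 ALLOC][9-15 ALLOC][16-62 FREE]
Op 4: free(a) -> (freed a); heap: [0-8 FREE][9-15 ALLOC][16-62 FREE]
Op 5: b = realloc(b, 25) -> b = 9; heap: [0-8 FREE][9-33 ALLOC][34-62 FREE]
Free blocks: [9 29] total_free=38 largest=29 -> 100*(38-29)/38 = 900/38 ≈ 23.684 -> rounds to 24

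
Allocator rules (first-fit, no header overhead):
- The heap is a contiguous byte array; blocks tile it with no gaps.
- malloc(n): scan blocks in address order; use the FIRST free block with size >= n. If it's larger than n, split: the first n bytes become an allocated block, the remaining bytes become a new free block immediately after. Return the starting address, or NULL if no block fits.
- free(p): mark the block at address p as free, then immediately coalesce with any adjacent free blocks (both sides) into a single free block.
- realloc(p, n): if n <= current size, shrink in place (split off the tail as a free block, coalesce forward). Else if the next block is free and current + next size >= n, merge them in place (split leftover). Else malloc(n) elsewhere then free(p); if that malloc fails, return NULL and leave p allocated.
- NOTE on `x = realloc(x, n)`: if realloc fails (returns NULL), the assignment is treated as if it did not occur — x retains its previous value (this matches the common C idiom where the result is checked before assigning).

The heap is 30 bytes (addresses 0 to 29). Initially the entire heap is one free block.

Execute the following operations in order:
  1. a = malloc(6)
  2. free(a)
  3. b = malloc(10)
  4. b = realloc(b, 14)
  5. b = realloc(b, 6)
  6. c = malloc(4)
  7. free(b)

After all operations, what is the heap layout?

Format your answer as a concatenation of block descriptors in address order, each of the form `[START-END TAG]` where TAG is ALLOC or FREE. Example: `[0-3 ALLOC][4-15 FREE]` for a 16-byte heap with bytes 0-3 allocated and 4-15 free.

Op 1: a = malloc(6) -> a = 0; heap: [0-5 ALLOC][6-29 FREE]
Op 2: free(a) -> (freed a); heap: [0-29 FREE]
Op 3: b = malloc(10) -> b = 0; heap: [0-9 ALLOC][10-29 FREE]
Op 4: b = realloc(b, 14) -> b = 0; heap: [0-13 ALLOC][14-29 FREE]
Op 5: b = realloc(b, 6) -> b = 0; heap: [0-5 ALLOC][6-29 FREE]
Op 6: c = malloc(4) -> c = 6; heap: [0-5 ALLOC][6-9 ALLOC][10-29 FREE]
Op 7: free(b) -> (freed b); heap: [0-5 FREE][6-9 ALLOC][10-29 FREE]

Answer: [0-5 FREE][6-9 ALLOC][10-29 FREE]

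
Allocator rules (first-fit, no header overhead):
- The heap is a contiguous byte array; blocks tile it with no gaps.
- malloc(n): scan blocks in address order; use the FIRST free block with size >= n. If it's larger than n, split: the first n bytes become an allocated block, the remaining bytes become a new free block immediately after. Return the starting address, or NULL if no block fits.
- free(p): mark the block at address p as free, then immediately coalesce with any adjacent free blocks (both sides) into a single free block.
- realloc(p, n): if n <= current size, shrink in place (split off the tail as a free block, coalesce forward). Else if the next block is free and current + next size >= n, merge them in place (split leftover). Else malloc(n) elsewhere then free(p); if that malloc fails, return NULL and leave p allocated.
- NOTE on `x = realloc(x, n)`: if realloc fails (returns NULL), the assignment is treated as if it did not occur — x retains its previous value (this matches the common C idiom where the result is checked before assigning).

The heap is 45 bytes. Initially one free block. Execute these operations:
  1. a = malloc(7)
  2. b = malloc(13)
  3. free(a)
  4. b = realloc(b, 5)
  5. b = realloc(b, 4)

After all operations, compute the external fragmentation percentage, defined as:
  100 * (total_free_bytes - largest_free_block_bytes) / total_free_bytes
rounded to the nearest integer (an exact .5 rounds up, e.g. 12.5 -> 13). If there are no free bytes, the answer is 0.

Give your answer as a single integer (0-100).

Answer: 17

Derivation:
Op 1: a = malloc(7) -> a = 0; heap: [0-6 ALLOC][7-44 FREE]
Op 2: b = malloc(13) -> b = 7; heap: [0-6 ALLOC][7-19 ALLOC][20-44 FREE]
Op 3: free(a) -> (freed a); heap: [0-6 FREE][7-19 ALLOC][20-44 FREE]
Op 4: b = realloc(b, 5) -> b = 7; heap: [0-6 FREE][7-11 ALLOC][12-44 FREE]
Op 5: b = realloc(b, 4) -> b = 7; heap: [0-6 FREE][7-10 ALLOC][11-44 FREE]
Free blocks: [7 34] total_free=41 largest=34 -> 100*(41-34)/41 = 700/41 ≈ 17.073 -> rounds to 17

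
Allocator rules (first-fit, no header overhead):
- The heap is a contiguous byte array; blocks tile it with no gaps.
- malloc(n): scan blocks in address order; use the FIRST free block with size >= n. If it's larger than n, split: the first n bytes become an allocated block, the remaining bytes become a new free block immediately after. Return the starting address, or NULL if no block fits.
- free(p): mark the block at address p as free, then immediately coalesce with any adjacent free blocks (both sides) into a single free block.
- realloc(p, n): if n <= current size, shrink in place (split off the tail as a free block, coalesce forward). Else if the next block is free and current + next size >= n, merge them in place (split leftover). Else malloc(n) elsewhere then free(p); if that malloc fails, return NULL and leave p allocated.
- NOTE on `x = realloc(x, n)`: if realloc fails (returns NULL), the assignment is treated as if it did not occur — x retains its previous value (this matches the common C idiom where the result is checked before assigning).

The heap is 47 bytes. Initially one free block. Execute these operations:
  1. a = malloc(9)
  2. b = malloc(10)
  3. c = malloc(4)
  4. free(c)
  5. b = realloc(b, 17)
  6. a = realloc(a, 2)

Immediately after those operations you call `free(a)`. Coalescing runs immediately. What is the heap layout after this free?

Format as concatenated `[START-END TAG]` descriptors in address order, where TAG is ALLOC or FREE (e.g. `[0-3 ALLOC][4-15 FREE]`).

Op 1: a = malloc(9) -> a = 0; heap: [0-8 ALLOC][9-46 FREE]
Op 2: b = malloc(10) -> b = 9; heap: [0-8 ALLOC][9-18 ALLOC][19-46 FREE]
Op 3: c = malloc(4) -> c = 19; heap: [0-8 ALLOC][9-18 ALLOC][19-22 ALLOC][23-46 FREE]
Op 4: free(c) -> (freed c); heap: [0-8 ALLOC][9-18 ALLOC][19-46 FREE]
Op 5: b = realloc(b, 17) -> b = 9; heap: [0-8 ALLOC][9-25 ALLOC][26-46 FREE]
Op 6: a = realloc(a, 2) -> a = 0; heap: [0-1 ALLOC][2-8 FREE][9-25 ALLOC][26-46 FREE]
free(a): a = 0 -> block [0-1 ALLOC]; mark free, coalesce with adjacent free neighbors -> [0-8 FREE][9-25 ALLOC][26-46 FREE]

Answer: [0-8 FREE][9-25 ALLOC][26-46 FREE]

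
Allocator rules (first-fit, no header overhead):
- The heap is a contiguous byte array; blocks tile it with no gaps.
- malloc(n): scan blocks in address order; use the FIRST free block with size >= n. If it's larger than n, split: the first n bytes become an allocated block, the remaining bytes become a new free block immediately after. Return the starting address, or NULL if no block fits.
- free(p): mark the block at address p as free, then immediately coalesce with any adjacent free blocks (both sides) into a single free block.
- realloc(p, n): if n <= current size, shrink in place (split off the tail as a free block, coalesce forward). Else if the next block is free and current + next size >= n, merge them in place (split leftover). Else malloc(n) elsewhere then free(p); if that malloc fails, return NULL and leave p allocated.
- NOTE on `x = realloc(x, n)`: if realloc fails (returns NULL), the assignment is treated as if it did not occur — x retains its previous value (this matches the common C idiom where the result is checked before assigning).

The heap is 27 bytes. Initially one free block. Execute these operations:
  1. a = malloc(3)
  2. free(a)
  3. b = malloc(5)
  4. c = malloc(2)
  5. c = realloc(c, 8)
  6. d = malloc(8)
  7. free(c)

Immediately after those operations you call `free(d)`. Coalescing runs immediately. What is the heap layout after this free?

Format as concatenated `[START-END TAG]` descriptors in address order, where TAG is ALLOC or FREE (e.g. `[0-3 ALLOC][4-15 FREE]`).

Answer: [0-4 ALLOC][5-26 FREE]

Derivation:
Op 1: a = malloc(3) -> a = 0; heap: [0-2 ALLOC][3-26 FREE]
Op 2: free(a) -> (freed a); heap: [0-26 FREE]
Op 3: b = malloc(5) -> b = 0; heap: [0-4 ALLOC][5-26 FREE]
Op 4: c = malloc(2) -> c = 5; heap: [0-4 ALLOC][5-6 ALLOC][7-26 FREE]
Op 5: c = realloc(c, 8) -> c = 5; heap: [0-4 ALLOC][5-12 ALLOC][13-26 FREE]
Op 6: d = malloc(8) -> d = 13; heap: [0-4 ALLOC][5-12 ALLOC][13-20 ALLOC][21-26 FREE]
Op 7: free(c) -> (freed c); heap: [0-4 ALLOC][5-12 FREE][13-20 ALLOC][21-26 FREE]
free(d): d = 13 -> block [13-20 ALLOC]; mark free, coalesce with adjacent free neighbors -> [0-4 ALLOC][5-26 FREE]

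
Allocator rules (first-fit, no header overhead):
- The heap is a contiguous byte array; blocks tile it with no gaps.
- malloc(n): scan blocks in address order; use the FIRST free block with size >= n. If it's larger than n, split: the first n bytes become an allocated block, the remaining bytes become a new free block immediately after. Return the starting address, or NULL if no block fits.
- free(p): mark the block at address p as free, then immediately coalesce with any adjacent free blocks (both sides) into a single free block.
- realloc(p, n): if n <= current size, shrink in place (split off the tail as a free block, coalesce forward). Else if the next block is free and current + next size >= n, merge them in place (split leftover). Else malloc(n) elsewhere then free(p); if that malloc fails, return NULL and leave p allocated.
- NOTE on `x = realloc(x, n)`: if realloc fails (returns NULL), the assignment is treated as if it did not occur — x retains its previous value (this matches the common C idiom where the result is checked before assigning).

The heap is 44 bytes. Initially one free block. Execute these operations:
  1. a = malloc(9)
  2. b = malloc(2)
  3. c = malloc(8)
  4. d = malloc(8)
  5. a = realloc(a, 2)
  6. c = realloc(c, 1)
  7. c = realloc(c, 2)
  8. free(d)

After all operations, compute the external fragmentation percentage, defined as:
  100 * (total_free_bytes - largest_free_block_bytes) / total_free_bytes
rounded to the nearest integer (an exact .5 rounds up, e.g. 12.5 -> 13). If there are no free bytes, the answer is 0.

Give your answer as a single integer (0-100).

Op 1: a = malloc(9) -> a = 0; heap: [0-8 ALLOC][9-43 FREE]
Op 2: b = malloc(2) -> b = 9; heap: [0-8 ALLOC][9-10 ALLOC][11-43 FREE]
Op 3: c = malloc(8) -> c = 11; heap: [0-8 ALLOC][9-10 ALLOC][11-18 ALLOC][19-43 FREE]
Op 4: d = malloc(8) -> d = 19; heap: [0-8 ALLOC][9-10 ALLOC][11-18 ALLOC][19-26 ALLOC][27-43 FREE]
Op 5: a = realloc(a, 2) -> a = 0; heap: [0-1 ALLOC][2-8 FREE][9-10 ALLOC][11-18 ALLOC][19-26 ALLOC][27-43 FREE]
Op 6: c = realloc(c, 1) -> c = 11; heap: [0-1 ALLOC][2-8 FREE][9-10 ALLOC][11-11 ALLOC][12-18 FREE][19-26 ALLOC][27-43 FREE]
Op 7: c = realloc(c, 2) -> c = 11; heap: [0-1 ALLOC][2-8 FREE][9-10 ALLOC][11-12 ALLOC][13-18 FREE][19-26 ALLOC][27-43 FREE]
Op 8: free(d) -> (freed d); heap: [0-1 ALLOC][2-8 FREE][9-10 ALLOC][11-12 ALLOC][13-43 FREE]
Free blocks: [7 31] total_free=38 largest=31 -> 100*(38-31)/38 = 700/38 ≈ 18.421 -> rounds to 18

Answer: 18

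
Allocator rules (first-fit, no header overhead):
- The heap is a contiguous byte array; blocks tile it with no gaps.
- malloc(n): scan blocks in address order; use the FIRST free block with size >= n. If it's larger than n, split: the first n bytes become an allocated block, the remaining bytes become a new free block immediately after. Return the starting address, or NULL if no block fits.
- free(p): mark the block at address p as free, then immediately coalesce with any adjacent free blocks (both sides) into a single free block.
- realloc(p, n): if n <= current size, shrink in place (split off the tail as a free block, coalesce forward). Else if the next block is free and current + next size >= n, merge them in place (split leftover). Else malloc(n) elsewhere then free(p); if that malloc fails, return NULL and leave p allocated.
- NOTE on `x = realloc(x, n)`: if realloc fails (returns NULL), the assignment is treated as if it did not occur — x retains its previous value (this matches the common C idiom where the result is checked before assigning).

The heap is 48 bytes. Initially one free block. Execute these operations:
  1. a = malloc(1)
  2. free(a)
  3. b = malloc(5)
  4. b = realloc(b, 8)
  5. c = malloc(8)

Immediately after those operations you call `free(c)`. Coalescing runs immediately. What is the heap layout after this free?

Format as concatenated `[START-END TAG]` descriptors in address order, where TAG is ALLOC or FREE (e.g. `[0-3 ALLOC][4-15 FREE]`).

Answer: [0-7 ALLOC][8-47 FREE]

Derivation:
Op 1: a = malloc(1) -> a = 0; heap: [0-0 ALLOC][1-47 FREE]
Op 2: free(a) -> (freed a); heap: [0-47 FREE]
Op 3: b = malloc(5) -> b = 0; heap: [0-4 ALLOC][5-47 FREE]
Op 4: b = realloc(b, 8) -> b = 0; heap: [0-7 ALLOC][8-47 FREE]
Op 5: c = malloc(8) -> c = 8; heap: [0-7 ALLOC][8-15 ALLOC][16-47 FREE]
free(c): c = 8 -> block [8-15 ALLOC]; mark free, coalesce with adjacent free neighbors -> [0-7 ALLOC][8-47 FREE]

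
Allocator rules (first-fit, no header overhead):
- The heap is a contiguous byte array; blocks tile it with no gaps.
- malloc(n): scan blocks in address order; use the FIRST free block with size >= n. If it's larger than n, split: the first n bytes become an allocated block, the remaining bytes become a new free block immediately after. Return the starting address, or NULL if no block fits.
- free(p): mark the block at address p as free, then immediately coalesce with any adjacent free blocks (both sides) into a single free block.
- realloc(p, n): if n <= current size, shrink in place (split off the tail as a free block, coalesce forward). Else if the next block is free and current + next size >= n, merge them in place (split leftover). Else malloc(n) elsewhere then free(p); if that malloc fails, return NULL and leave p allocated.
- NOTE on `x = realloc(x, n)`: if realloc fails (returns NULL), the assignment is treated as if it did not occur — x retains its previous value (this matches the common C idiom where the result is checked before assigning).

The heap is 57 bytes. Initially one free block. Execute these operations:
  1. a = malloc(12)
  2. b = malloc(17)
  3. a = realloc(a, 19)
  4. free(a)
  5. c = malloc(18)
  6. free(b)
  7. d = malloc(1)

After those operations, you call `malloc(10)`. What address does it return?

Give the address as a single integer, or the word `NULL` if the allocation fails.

Answer: 1

Derivation:
Op 1: a = malloc(12) -> a = 0; heap: [0-11 ALLOC][12-56 FREE]
Op 2: b = malloc(17) -> b = 12; heap: [0-11 ALLOC][12-28 ALLOC][29-56 FREE]
Op 3: a = realloc(a, 19) -> a = 29; heap: [0-11 FREE][12-28 ALLOC][29-47 ALLOC][48-56 FREE]
Op 4: free(a) -> (freed a); heap: [0-11 FREE][12-28 ALLOC][29-56 FREE]
Op 5: c = malloc(18) -> c = 29; heap: [0-11 FREE][12-28 ALLOC][29-46 ALLOC][47-56 FREE]
Op 6: free(b) -> (freed b); heap: [0-28 FREE][29-46 ALLOC][47-56 FREE]
Op 7: d = malloc(1) -> d = 0; heap: [0-0 ALLOC][1-28 FREE][29-46 ALLOC][47-56 FREE]
malloc(10): first-fit scan over [0-0 ALLOC][1-28 FREE][29-46 ALLOC][47-56 FREE] -> 1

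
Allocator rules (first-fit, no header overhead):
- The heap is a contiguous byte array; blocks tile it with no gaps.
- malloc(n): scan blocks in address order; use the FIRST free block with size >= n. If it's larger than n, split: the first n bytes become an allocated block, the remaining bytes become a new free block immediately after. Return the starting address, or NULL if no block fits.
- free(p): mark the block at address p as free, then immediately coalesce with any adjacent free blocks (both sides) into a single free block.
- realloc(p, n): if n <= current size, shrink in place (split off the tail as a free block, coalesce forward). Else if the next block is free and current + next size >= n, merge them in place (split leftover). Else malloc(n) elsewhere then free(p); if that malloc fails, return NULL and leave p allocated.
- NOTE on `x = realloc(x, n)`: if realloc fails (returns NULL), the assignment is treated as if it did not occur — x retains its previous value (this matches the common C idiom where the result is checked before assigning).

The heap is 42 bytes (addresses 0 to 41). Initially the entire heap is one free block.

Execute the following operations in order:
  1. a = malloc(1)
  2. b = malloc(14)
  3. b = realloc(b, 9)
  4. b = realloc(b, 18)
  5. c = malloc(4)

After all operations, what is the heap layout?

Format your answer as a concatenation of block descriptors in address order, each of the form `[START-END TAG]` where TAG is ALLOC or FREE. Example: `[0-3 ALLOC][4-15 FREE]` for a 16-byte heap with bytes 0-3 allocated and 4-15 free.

Answer: [0-0 ALLOC][1-18 ALLOC][19-22 ALLOC][23-41 FREE]

Derivation:
Op 1: a = malloc(1) -> a = 0; heap: [0-0 ALLOC][1-41 FREE]
Op 2: b = malloc(14) -> b = 1; heap: [0-0 ALLOC][1-14 ALLOC][15-41 FREE]
Op 3: b = realloc(b, 9) -> b = 1; heap: [0-0 ALLOC][1-9 ALLOC][10-41 FREE]
Op 4: b = realloc(b, 18) -> b = 1; heap: [0-0 ALLOC][1-18 ALLOC][19-41 FREE]
Op 5: c = malloc(4) -> c = 19; heap: [0-0 ALLOC][1-18 ALLOC][19-22 ALLOC][23-41 FREE]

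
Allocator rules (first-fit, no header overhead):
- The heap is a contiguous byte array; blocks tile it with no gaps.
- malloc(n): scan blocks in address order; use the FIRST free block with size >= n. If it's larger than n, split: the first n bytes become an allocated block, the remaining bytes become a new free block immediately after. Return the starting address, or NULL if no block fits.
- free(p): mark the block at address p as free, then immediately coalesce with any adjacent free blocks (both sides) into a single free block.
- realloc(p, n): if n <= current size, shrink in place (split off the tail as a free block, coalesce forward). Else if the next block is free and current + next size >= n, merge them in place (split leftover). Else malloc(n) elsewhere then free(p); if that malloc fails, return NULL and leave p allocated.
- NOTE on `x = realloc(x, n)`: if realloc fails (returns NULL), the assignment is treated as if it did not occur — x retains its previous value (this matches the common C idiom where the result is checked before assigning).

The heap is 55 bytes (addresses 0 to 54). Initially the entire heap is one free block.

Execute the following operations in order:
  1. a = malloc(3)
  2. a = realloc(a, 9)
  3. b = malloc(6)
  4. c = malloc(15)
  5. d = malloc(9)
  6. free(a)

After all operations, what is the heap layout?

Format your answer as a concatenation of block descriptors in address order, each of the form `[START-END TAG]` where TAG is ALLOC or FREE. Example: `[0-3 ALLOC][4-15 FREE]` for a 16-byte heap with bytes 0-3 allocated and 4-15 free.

Answer: [0-8 FREE][9-14 ALLOC][15-29 ALLOC][30-38 ALLOC][39-54 FREE]

Derivation:
Op 1: a = malloc(3) -> a = 0; heap: [0-2 ALLOC][3-54 FREE]
Op 2: a = realloc(a, 9) -> a = 0; heap: [0-8 ALLOC][9-54 FREE]
Op 3: b = malloc(6) -> b = 9; heap: [0-8 ALLOC][9-14 ALLOC][15-54 FREE]
Op 4: c = malloc(15) -> c = 15; heap: [0-8 ALLOC][9-14 ALLOC][15-29 ALLOC][30-54 FREE]
Op 5: d = malloc(9) -> d = 30; heap: [0-8 ALLOC][9-14 ALLOC][15-29 ALLOC][30-38 ALLOC][39-54 FREE]
Op 6: free(a) -> (freed a); heap: [0-8 FREE][9-14 ALLOC][15-29 ALLOC][30-38 ALLOC][39-54 FREE]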